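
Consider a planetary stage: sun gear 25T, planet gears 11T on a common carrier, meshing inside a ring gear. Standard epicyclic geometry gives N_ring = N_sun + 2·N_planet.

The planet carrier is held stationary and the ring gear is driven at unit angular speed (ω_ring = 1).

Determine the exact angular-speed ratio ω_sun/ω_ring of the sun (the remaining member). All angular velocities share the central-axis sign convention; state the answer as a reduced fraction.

N_ring = 25 + 2·11 = 47
25(ω_s−ω_c) = −47(ω_r−ω_c),  ω_c=0, ω_r=1
ω_s = 0 − (47/25)(1−0) = -47/25
ω_s/ω_r = -47/25

-47/25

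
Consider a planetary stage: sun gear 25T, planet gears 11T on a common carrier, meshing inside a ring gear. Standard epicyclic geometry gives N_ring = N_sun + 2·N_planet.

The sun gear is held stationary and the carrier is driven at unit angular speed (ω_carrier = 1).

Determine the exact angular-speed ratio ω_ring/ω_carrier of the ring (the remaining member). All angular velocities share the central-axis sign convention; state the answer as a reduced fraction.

N_ring = 25 + 2·11 = 47
25(ω_s−ω_c) = −47(ω_r−ω_c),  ω_s=0, ω_c=1
ω_r = 1 − (25/47)(0−1) = 72/47
ω_r/ω_c = 72/47

72/47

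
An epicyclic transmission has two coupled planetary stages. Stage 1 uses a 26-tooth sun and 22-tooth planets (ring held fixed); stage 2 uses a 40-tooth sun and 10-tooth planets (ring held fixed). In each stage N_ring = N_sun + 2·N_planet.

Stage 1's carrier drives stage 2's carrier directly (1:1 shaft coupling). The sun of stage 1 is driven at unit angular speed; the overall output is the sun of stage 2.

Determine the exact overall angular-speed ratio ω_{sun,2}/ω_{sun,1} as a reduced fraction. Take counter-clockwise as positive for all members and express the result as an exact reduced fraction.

65/96

Stage 1: N_ring = 26 + 2·22 = 70
Stage 1: 26(ω_s−ω_c) = −70(ω_r−ω_c),  ω_r=0, ω_s=1
Stage 1: 26(1−ω_c) = −70(0−ω_c)  ⇒  96ω_c = 26  ⇒  ω_c = 13/48
  ⇒ ω_c¹/ω_s¹ = 13/48
Stage 2: N_ring = 40 + 2·10 = 60
Stage 2: 40(ω_s−ω_c) = −60(ω_r−ω_c),  ω_r=0, ω_c=1
Stage 2: ω_s = 1 − (60/40)(0−1) = 5/2
  ⇒ ω_s²/ω_c² = 5/2
Coupling ω_c² = ω_c¹ ⇒ overall = 13/48 × 5/2 = 65/96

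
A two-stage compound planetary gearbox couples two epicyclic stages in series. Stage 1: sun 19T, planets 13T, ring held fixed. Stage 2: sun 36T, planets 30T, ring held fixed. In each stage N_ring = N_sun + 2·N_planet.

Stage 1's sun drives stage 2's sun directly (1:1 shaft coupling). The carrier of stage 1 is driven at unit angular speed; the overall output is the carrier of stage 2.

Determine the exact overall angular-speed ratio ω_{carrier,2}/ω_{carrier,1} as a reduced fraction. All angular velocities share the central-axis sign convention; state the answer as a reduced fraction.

Stage 1: N_ring = 19 + 2·13 = 45
Stage 1: 19(ω_s−ω_c) = −45(ω_r−ω_c),  ω_r=0, ω_c=1
Stage 1: ω_s = 1 − (45/19)(0−1) = 64/19
  ⇒ ω_s¹/ω_c¹ = 64/19
Stage 2: N_ring = 36 + 2·30 = 96
Stage 2: 36(ω_s−ω_c) = −96(ω_r−ω_c),  ω_r=0, ω_s=1
Stage 2: 36(1−ω_c) = −96(0−ω_c)  ⇒  132ω_c = 36  ⇒  ω_c = 3/11
  ⇒ ω_c²/ω_s² = 3/11
Coupling ω_s² = ω_s¹ ⇒ overall = 64/19 × 3/11 = 192/209

192/209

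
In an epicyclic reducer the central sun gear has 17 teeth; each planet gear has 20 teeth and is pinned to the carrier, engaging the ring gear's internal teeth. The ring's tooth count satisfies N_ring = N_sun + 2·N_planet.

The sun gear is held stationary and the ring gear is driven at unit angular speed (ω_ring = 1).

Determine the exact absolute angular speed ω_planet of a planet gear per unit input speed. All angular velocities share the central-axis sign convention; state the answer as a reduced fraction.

57/40

N_ring = 17 + 2·20 = 57
17(ω_s−ω_c) = −57(ω_r−ω_c),  ω_s=0, ω_r=1
17(0−ω_c) = −57(1−ω_c)  ⇒  74ω_c = 57  ⇒  ω_c = 57/74
sun–planet: 17·(0−57/74) = −20·(ω_p−ω_c)  ⇒  ω_p−ω_c = −(17/20)·(-57/74) = 969/1480
ω_p = 57/74 + 969/1480 = 57/40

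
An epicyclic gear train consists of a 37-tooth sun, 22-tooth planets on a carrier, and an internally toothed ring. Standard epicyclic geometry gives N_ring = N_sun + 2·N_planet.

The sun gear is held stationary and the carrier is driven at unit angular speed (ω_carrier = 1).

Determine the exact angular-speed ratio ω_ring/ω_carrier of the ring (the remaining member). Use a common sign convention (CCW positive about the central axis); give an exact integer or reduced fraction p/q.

118/81

N_ring = 37 + 2·22 = 81
37(ω_s−ω_c) = −81(ω_r−ω_c),  ω_s=0, ω_c=1
ω_r = 1 − (37/81)(0−1) = 118/81
ω_r/ω_c = 118/81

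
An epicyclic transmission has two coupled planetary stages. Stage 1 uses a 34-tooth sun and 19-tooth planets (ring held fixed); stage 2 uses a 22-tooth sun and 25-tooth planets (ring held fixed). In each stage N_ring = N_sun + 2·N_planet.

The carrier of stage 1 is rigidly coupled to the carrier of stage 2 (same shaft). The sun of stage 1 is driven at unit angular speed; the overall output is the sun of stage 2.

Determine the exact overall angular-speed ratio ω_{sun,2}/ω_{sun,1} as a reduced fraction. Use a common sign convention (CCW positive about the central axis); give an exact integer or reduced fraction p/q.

799/583

Stage 1: N_ring = 34 + 2·19 = 72
Stage 1: 34(ω_s−ω_c) = −72(ω_r−ω_c),  ω_r=0, ω_s=1
Stage 1: 34(1−ω_c) = −72(0−ω_c)  ⇒  106ω_c = 34  ⇒  ω_c = 17/53
  ⇒ ω_c¹/ω_s¹ = 17/53
Stage 2: N_ring = 22 + 2·25 = 72
Stage 2: 22(ω_s−ω_c) = −72(ω_r−ω_c),  ω_r=0, ω_c=1
Stage 2: ω_s = 1 − (72/22)(0−1) = 47/11
  ⇒ ω_s²/ω_c² = 47/11
Coupling ω_c² = ω_c¹ ⇒ overall = 17/53 × 47/11 = 799/583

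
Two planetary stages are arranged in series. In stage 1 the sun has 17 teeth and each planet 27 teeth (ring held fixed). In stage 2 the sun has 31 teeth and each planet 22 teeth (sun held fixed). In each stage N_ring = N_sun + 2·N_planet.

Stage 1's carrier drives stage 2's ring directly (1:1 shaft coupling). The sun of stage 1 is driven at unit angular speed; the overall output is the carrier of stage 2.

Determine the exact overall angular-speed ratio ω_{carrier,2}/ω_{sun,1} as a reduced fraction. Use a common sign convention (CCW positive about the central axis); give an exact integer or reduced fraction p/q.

1275/9328

Stage 1: N_ring = 17 + 2·27 = 71
Stage 1: 17(ω_s−ω_c) = −71(ω_r−ω_c),  ω_r=0, ω_s=1
Stage 1: 17(1−ω_c) = −71(0−ω_c)  ⇒  88ω_c = 17  ⇒  ω_c = 17/88
  ⇒ ω_c¹/ω_s¹ = 17/88
Stage 2: N_ring = 31 + 2·22 = 75
Stage 2: 31(ω_s−ω_c) = −75(ω_r−ω_c),  ω_s=0, ω_r=1
Stage 2: 31(0−ω_c) = −75(1−ω_c)  ⇒  106ω_c = 75  ⇒  ω_c = 75/106
  ⇒ ω_c²/ω_r² = 75/106
Coupling ω_r² = ω_c¹ ⇒ overall = 17/88 × 75/106 = 1275/9328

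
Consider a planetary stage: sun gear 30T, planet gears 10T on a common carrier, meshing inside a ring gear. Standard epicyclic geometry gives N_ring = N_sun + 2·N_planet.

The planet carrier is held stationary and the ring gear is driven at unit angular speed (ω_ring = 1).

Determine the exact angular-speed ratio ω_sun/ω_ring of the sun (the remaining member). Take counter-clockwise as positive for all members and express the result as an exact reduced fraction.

-5/3

N_ring = 30 + 2·10 = 50
30(ω_s−ω_c) = −50(ω_r−ω_c),  ω_c=0, ω_r=1
ω_s = 0 − (50/30)(1−0) = -5/3
ω_s/ω_r = -5/3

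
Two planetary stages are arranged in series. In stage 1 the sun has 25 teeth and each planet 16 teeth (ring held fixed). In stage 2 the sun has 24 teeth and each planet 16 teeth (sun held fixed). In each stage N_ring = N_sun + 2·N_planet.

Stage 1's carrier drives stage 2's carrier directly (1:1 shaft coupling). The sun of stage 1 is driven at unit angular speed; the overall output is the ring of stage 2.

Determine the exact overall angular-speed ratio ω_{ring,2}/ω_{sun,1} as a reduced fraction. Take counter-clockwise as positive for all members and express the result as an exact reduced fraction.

Stage 1: N_ring = 25 + 2·16 = 57
Stage 1: 25(ω_s−ω_c) = −57(ω_r−ω_c),  ω_r=0, ω_s=1
Stage 1: 25(1−ω_c) = −57(0−ω_c)  ⇒  82ω_c = 25  ⇒  ω_c = 25/82
  ⇒ ω_c¹/ω_s¹ = 25/82
Stage 2: N_ring = 24 + 2·16 = 56
Stage 2: 24(ω_s−ω_c) = −56(ω_r−ω_c),  ω_s=0, ω_c=1
Stage 2: ω_r = 1 − (24/56)(0−1) = 10/7
  ⇒ ω_r²/ω_c² = 10/7
Coupling ω_c² = ω_c¹ ⇒ overall = 25/82 × 10/7 = 125/287

125/287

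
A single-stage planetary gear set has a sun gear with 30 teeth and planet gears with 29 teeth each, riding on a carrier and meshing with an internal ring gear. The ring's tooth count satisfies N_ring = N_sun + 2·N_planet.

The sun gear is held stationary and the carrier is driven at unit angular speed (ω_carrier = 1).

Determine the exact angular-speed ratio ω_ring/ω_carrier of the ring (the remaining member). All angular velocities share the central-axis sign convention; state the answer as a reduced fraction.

59/44

N_ring = 30 + 2·29 = 88
30(ω_s−ω_c) = −88(ω_r−ω_c),  ω_s=0, ω_c=1
ω_r = 1 − (30/88)(0−1) = 59/44
ω_r/ω_c = 59/44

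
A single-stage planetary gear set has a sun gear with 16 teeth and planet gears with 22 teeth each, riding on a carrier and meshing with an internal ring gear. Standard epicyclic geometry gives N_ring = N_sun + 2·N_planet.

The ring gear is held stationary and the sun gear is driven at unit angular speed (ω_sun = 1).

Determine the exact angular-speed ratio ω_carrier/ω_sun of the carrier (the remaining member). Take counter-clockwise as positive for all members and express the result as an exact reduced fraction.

N_ring = 16 + 2·22 = 60
16(ω_s−ω_c) = −60(ω_r−ω_c),  ω_r=0, ω_s=1
16(1−ω_c) = −60(0−ω_c)  ⇒  76ω_c = 16  ⇒  ω_c = 4/19
ω_c/ω_s = 4/19

4/19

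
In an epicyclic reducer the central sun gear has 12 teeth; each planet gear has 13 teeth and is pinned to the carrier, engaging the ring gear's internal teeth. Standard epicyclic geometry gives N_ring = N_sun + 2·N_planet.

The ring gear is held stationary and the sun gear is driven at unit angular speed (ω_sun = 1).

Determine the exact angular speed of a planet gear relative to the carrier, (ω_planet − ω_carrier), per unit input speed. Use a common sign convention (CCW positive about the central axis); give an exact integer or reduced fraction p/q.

N_ring = 12 + 2·13 = 38
12(ω_s−ω_c) = −38(ω_r−ω_c),  ω_r=0, ω_s=1
12(1−ω_c) = −38(0−ω_c)  ⇒  50ω_c = 12  ⇒  ω_c = 6/25
sun–planet: 12·(1−6/25) = −13·(ω_p−ω_c)  ⇒  ω_p−ω_c = −(12/13)·(19/25) = -228/325

-228/325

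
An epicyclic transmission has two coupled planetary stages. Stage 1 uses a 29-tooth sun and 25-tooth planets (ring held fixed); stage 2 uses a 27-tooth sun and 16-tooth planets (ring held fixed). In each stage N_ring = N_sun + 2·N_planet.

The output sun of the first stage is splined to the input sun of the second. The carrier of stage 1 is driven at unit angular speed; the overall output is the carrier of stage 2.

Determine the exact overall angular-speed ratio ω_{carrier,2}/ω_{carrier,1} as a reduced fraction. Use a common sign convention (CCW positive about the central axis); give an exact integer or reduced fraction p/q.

Stage 1: N_ring = 29 + 2·25 = 79
Stage 1: 29(ω_s−ω_c) = −79(ω_r−ω_c),  ω_r=0, ω_c=1
Stage 1: ω_s = 1 − (79/29)(0−1) = 108/29
  ⇒ ω_s¹/ω_c¹ = 108/29
Stage 2: N_ring = 27 + 2·16 = 59
Stage 2: 27(ω_s−ω_c) = −59(ω_r−ω_c),  ω_r=0, ω_s=1
Stage 2: 27(1−ω_c) = −59(0−ω_c)  ⇒  86ω_c = 27  ⇒  ω_c = 27/86
  ⇒ ω_c²/ω_s² = 27/86
Coupling ω_s² = ω_s¹ ⇒ overall = 108/29 × 27/86 = 1458/1247

1458/1247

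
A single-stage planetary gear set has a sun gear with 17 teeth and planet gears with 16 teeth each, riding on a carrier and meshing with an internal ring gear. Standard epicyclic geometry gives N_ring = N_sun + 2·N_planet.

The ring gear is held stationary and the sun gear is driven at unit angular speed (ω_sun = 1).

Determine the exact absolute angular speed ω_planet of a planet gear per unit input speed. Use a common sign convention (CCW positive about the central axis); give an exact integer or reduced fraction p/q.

N_ring = 17 + 2·16 = 49
17(ω_s−ω_c) = −49(ω_r−ω_c),  ω_r=0, ω_s=1
17(1−ω_c) = −49(0−ω_c)  ⇒  66ω_c = 17  ⇒  ω_c = 17/66
sun–planet: 17·(1−17/66) = −16·(ω_p−ω_c)  ⇒  ω_p−ω_c = −(17/16)·(49/66) = -833/1056
ω_p = 17/66 − 833/1056 = -17/32

-17/32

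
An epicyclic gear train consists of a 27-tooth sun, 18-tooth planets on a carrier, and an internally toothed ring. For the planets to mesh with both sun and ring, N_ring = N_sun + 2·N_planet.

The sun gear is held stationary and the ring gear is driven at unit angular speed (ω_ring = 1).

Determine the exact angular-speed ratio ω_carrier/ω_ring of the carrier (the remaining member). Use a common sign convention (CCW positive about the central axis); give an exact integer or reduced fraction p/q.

N_ring = 27 + 2·18 = 63
27(ω_s−ω_c) = −63(ω_r−ω_c),  ω_s=0, ω_r=1
27(0−ω_c) = −63(1−ω_c)  ⇒  90ω_c = 63  ⇒  ω_c = 7/10
ω_c/ω_r = 7/10

7/10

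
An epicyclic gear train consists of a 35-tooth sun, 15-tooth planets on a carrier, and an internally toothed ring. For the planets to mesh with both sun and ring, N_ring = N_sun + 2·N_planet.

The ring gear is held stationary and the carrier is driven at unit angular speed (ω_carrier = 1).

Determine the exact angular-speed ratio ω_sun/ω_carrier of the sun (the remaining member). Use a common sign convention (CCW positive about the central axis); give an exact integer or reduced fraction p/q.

N_ring = 35 + 2·15 = 65
35(ω_s−ω_c) = −65(ω_r−ω_c),  ω_r=0, ω_c=1
ω_s = 1 − (65/35)(0−1) = 20/7
ω_s/ω_c = 20/7

20/7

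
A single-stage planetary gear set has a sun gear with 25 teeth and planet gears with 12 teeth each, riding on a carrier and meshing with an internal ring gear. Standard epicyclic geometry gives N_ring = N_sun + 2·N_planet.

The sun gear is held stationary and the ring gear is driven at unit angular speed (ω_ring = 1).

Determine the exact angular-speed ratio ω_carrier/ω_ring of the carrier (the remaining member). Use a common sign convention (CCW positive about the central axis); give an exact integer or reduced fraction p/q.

N_ring = 25 + 2·12 = 49
25(ω_s−ω_c) = −49(ω_r−ω_c),  ω_s=0, ω_r=1
25(0−ω_c) = −49(1−ω_c)  ⇒  74ω_c = 49  ⇒  ω_c = 49/74
ω_c/ω_r = 49/74

49/74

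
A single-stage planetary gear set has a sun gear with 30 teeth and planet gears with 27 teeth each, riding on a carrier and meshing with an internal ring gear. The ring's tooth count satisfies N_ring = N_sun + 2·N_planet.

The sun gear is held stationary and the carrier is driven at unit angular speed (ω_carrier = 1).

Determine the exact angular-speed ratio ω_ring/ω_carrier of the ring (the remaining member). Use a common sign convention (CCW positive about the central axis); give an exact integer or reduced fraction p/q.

19/14

N_ring = 30 + 2·27 = 84
30(ω_s−ω_c) = −84(ω_r−ω_c),  ω_s=0, ω_c=1
ω_r = 1 − (30/84)(0−1) = 19/14
ω_r/ω_c = 19/14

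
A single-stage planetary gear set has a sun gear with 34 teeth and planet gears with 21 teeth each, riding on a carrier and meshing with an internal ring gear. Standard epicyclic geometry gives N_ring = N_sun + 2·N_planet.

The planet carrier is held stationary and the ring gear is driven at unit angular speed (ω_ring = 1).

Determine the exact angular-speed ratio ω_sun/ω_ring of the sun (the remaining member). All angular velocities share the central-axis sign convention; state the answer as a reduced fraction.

N_ring = 34 + 2·21 = 76
34(ω_s−ω_c) = −76(ω_r−ω_c),  ω_c=0, ω_r=1
ω_s = 0 − (76/34)(1−0) = -38/17
ω_s/ω_r = -38/17

-38/17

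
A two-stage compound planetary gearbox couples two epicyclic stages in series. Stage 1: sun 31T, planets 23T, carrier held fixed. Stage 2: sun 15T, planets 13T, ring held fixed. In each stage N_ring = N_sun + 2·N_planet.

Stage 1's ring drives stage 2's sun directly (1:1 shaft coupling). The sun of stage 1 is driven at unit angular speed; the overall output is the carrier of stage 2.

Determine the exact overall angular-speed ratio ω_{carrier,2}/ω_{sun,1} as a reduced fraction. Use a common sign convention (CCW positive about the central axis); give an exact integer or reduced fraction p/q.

-465/4312

Stage 1: N_ring = 31 + 2·23 = 77
Stage 1: 31(ω_s−ω_c) = −77(ω_r−ω_c),  ω_c=0, ω_s=1
Stage 1: ω_r = 0 − (31/77)(1−0) = -31/77
  ⇒ ω_r¹/ω_s¹ = -31/77
Stage 2: N_ring = 15 + 2·13 = 41
Stage 2: 15(ω_s−ω_c) = −41(ω_r−ω_c),  ω_r=0, ω_s=1
Stage 2: 15(1−ω_c) = −41(0−ω_c)  ⇒  56ω_c = 15  ⇒  ω_c = 15/56
  ⇒ ω_c²/ω_s² = 15/56
Coupling ω_s² = ω_r¹ ⇒ overall = -31/77 × 15/56 = -465/4312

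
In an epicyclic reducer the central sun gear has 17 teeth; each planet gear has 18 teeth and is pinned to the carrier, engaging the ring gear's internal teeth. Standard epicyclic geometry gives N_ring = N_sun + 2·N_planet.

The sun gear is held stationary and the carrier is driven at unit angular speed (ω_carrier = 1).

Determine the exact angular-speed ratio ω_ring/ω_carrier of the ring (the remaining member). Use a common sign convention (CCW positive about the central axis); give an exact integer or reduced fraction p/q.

70/53

N_ring = 17 + 2·18 = 53
17(ω_s−ω_c) = −53(ω_r−ω_c),  ω_s=0, ω_c=1
ω_r = 1 − (17/53)(0−1) = 70/53
ω_r/ω_c = 70/53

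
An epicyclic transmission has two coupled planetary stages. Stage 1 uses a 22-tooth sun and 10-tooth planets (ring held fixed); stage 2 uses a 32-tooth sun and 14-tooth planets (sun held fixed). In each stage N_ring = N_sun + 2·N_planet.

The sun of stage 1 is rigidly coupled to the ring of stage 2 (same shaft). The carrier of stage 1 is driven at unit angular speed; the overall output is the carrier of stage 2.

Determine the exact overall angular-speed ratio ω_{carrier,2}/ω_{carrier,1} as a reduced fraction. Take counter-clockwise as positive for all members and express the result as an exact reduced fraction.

Stage 1: N_ring = 22 + 2·10 = 42
Stage 1: 22(ω_s−ω_c) = −42(ω_r−ω_c),  ω_r=0, ω_c=1
Stage 1: ω_s = 1 − (42/22)(0−1) = 32/11
  ⇒ ω_s¹/ω_c¹ = 32/11
Stage 2: N_ring = 32 + 2·14 = 60
Stage 2: 32(ω_s−ω_c) = −60(ω_r−ω_c),  ω_s=0, ω_r=1
Stage 2: 32(0−ω_c) = −60(1−ω_c)  ⇒  92ω_c = 60  ⇒  ω_c = 15/23
  ⇒ ω_c²/ω_r² = 15/23
Coupling ω_r² = ω_s¹ ⇒ overall = 32/11 × 15/23 = 480/253

480/253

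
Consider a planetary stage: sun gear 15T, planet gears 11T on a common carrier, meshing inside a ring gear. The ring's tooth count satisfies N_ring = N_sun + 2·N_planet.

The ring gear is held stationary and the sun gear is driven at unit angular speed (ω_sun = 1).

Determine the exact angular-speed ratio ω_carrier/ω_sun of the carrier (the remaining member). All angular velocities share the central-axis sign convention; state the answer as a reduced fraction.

15/52

N_ring = 15 + 2·11 = 37
15(ω_s−ω_c) = −37(ω_r−ω_c),  ω_r=0, ω_s=1
15(1−ω_c) = −37(0−ω_c)  ⇒  52ω_c = 15  ⇒  ω_c = 15/52
ω_c/ω_s = 15/52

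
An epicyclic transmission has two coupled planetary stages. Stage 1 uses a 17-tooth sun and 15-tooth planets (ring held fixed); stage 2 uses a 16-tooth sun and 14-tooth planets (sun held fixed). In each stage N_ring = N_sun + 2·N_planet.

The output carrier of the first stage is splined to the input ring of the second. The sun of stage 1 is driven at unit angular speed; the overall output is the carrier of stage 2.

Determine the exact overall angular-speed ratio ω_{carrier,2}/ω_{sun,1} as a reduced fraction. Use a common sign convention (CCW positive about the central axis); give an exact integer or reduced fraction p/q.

Stage 1: N_ring = 17 + 2·15 = 47
Stage 1: 17(ω_s−ω_c) = −47(ω_r−ω_c),  ω_r=0, ω_s=1
Stage 1: 17(1−ω_c) = −47(0−ω_c)  ⇒  64ω_c = 17  ⇒  ω_c = 17/64
  ⇒ ω_c¹/ω_s¹ = 17/64
Stage 2: N_ring = 16 + 2·14 = 44
Stage 2: 16(ω_s−ω_c) = −44(ω_r−ω_c),  ω_s=0, ω_r=1
Stage 2: 16(0−ω_c) = −44(1−ω_c)  ⇒  60ω_c = 44  ⇒  ω_c = 11/15
  ⇒ ω_c²/ω_r² = 11/15
Coupling ω_r² = ω_c¹ ⇒ overall = 17/64 × 11/15 = 187/960

187/960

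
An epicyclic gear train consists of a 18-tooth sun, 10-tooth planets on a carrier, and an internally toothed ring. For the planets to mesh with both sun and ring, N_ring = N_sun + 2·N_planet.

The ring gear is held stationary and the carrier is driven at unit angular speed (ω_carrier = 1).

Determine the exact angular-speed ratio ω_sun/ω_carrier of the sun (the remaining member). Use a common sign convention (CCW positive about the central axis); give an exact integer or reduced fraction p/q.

N_ring = 18 + 2·10 = 38
18(ω_s−ω_c) = −38(ω_r−ω_c),  ω_r=0, ω_c=1
ω_s = 1 − (38/18)(0−1) = 28/9
ω_s/ω_c = 28/9

28/9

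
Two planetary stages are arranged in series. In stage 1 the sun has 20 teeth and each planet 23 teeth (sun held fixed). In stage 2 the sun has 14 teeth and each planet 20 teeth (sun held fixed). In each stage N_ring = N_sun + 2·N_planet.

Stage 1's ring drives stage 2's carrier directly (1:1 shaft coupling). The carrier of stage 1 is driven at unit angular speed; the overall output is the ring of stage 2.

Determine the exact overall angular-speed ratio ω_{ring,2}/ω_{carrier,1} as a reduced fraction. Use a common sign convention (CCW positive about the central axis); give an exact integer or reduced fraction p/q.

Stage 1: N_ring = 20 + 2·23 = 66
Stage 1: 20(ω_s−ω_c) = −66(ω_r−ω_c),  ω_s=0, ω_c=1
Stage 1: ω_r = 1 − (20/66)(0−1) = 43/33
  ⇒ ω_r¹/ω_c¹ = 43/33
Stage 2: N_ring = 14 + 2·20 = 54
Stage 2: 14(ω_s−ω_c) = −54(ω_r−ω_c),  ω_s=0, ω_c=1
Stage 2: ω_r = 1 − (14/54)(0−1) = 34/27
  ⇒ ω_r²/ω_c² = 34/27
Coupling ω_c² = ω_r¹ ⇒ overall = 43/33 × 34/27 = 1462/891

1462/891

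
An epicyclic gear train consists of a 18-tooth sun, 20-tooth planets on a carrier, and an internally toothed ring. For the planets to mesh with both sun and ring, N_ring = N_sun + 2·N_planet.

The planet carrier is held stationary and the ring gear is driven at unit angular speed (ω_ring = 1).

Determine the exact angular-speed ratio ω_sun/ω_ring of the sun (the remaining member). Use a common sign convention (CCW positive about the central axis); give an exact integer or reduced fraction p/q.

N_ring = 18 + 2·20 = 58
18(ω_s−ω_c) = −58(ω_r−ω_c),  ω_c=0, ω_r=1
ω_s = 0 − (58/18)(1−0) = -29/9
ω_s/ω_r = -29/9

-29/9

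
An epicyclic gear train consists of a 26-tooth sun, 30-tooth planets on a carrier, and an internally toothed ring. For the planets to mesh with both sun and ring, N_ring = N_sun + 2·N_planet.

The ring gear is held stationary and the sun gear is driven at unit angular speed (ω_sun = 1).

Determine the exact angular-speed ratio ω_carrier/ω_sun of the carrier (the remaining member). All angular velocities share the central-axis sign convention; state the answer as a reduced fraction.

13/56

N_ring = 26 + 2·30 = 86
26(ω_s−ω_c) = −86(ω_r−ω_c),  ω_r=0, ω_s=1
26(1−ω_c) = −86(0−ω_c)  ⇒  112ω_c = 26  ⇒  ω_c = 13/56
ω_c/ω_s = 13/56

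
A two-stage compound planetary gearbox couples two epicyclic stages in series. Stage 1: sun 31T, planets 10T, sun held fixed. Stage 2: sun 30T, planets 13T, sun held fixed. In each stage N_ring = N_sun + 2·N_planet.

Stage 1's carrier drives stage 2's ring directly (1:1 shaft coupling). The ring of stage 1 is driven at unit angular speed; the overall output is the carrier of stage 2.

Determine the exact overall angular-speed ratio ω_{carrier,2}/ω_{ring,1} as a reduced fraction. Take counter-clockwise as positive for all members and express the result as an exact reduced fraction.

714/1763

Stage 1: N_ring = 31 + 2·10 = 51
Stage 1: 31(ω_s−ω_c) = −51(ω_r−ω_c),  ω_s=0, ω_r=1
Stage 1: 31(0−ω_c) = −51(1−ω_c)  ⇒  82ω_c = 51  ⇒  ω_c = 51/82
  ⇒ ω_c¹/ω_r¹ = 51/82
Stage 2: N_ring = 30 + 2·13 = 56
Stage 2: 30(ω_s−ω_c) = −56(ω_r−ω_c),  ω_s=0, ω_r=1
Stage 2: 30(0−ω_c) = −56(1−ω_c)  ⇒  86ω_c = 56  ⇒  ω_c = 28/43
  ⇒ ω_c²/ω_r² = 28/43
Coupling ω_r² = ω_c¹ ⇒ overall = 51/82 × 28/43 = 714/1763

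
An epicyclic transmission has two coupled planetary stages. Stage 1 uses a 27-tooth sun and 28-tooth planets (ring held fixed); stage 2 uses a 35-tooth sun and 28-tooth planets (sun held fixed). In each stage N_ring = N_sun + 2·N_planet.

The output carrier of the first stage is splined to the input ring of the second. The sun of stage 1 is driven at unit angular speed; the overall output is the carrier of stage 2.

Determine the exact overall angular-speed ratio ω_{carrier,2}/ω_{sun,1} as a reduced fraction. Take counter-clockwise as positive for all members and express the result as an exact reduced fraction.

Stage 1: N_ring = 27 + 2·28 = 83
Stage 1: 27(ω_s−ω_c) = −83(ω_r−ω_c),  ω_r=0, ω_s=1
Stage 1: 27(1−ω_c) = −83(0−ω_c)  ⇒  110ω_c = 27  ⇒  ω_c = 27/110
  ⇒ ω_c¹/ω_s¹ = 27/110
Stage 2: N_ring = 35 + 2·28 = 91
Stage 2: 35(ω_s−ω_c) = −91(ω_r−ω_c),  ω_s=0, ω_r=1
Stage 2: 35(0−ω_c) = −91(1−ω_c)  ⇒  126ω_c = 91  ⇒  ω_c = 13/18
  ⇒ ω_c²/ω_r² = 13/18
Coupling ω_r² = ω_c¹ ⇒ overall = 27/110 × 13/18 = 39/220

39/220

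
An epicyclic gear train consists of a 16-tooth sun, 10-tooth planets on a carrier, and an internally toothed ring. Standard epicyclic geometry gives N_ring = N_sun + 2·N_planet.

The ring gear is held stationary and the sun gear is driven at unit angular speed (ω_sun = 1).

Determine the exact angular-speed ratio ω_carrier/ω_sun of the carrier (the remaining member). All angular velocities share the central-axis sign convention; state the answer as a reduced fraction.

N_ring = 16 + 2·10 = 36
16(ω_s−ω_c) = −36(ω_r−ω_c),  ω_r=0, ω_s=1
16(1−ω_c) = −36(0−ω_c)  ⇒  52ω_c = 16  ⇒  ω_c = 4/13
ω_c/ω_s = 4/13

4/13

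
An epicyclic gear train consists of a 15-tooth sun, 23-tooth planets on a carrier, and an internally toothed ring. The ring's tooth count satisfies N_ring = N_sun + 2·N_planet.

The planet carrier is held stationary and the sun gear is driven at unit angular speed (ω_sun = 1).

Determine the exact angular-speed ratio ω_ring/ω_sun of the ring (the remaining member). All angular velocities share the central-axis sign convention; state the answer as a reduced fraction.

N_ring = 15 + 2·23 = 61
15(ω_s−ω_c) = −61(ω_r−ω_c),  ω_c=0, ω_s=1
ω_r = 0 − (15/61)(1−0) = -15/61
ω_r/ω_s = -15/61

-15/61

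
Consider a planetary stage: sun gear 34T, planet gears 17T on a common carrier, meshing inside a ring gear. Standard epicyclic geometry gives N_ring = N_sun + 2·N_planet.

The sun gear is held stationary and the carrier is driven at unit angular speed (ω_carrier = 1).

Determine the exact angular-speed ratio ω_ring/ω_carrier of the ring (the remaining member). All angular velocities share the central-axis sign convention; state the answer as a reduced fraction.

3/2

N_ring = 34 + 2·17 = 68
34(ω_s−ω_c) = −68(ω_r−ω_c),  ω_s=0, ω_c=1
ω_r = 1 − (34/68)(0−1) = 3/2
ω_r/ω_c = 3/2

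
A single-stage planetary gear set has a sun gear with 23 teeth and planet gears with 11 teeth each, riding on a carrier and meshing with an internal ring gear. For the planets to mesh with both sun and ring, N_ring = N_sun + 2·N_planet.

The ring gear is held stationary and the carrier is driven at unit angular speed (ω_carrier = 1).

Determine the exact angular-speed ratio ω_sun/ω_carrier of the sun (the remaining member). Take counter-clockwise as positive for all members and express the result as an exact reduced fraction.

N_ring = 23 + 2·11 = 45
23(ω_s−ω_c) = −45(ω_r−ω_c),  ω_r=0, ω_c=1
ω_s = 1 − (45/23)(0−1) = 68/23
ω_s/ω_c = 68/23

68/23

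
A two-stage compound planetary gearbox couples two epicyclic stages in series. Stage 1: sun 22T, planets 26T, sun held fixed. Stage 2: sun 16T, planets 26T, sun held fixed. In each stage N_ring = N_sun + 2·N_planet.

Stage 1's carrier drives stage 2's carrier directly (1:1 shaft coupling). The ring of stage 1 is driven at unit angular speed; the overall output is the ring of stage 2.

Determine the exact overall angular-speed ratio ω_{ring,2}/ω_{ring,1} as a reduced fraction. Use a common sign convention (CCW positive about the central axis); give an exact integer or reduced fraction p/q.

259/272

Stage 1: N_ring = 22 + 2·26 = 74
Stage 1: 22(ω_s−ω_c) = −74(ω_r−ω_c),  ω_s=0, ω_r=1
Stage 1: 22(0−ω_c) = −74(1−ω_c)  ⇒  96ω_c = 74  ⇒  ω_c = 37/48
  ⇒ ω_c¹/ω_r¹ = 37/48
Stage 2: N_ring = 16 + 2·26 = 68
Stage 2: 16(ω_s−ω_c) = −68(ω_r−ω_c),  ω_s=0, ω_c=1
Stage 2: ω_r = 1 − (16/68)(0−1) = 21/17
  ⇒ ω_r²/ω_c² = 21/17
Coupling ω_c² = ω_c¹ ⇒ overall = 37/48 × 21/17 = 259/272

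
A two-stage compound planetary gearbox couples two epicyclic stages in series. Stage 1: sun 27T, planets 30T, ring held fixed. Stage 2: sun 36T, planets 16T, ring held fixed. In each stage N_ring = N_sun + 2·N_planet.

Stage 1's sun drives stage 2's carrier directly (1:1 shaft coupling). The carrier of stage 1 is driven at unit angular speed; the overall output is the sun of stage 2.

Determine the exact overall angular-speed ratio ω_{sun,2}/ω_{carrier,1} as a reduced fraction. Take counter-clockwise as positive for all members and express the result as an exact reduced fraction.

988/81

Stage 1: N_ring = 27 + 2·30 = 87
Stage 1: 27(ω_s−ω_c) = −87(ω_r−ω_c),  ω_r=0, ω_c=1
Stage 1: ω_s = 1 − (87/27)(0−1) = 38/9
  ⇒ ω_s¹/ω_c¹ = 38/9
Stage 2: N_ring = 36 + 2·16 = 68
Stage 2: 36(ω_s−ω_c) = −68(ω_r−ω_c),  ω_r=0, ω_c=1
Stage 2: ω_s = 1 − (68/36)(0−1) = 26/9
  ⇒ ω_s²/ω_c² = 26/9
Coupling ω_c² = ω_s¹ ⇒ overall = 38/9 × 26/9 = 988/81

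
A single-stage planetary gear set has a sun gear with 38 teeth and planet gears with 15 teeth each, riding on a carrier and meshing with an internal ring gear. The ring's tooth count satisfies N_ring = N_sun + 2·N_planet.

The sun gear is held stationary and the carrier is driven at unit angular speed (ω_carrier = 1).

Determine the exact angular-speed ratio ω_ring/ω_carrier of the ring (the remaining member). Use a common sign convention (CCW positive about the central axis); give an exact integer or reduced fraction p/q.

N_ring = 38 + 2·15 = 68
38(ω_s−ω_c) = −68(ω_r−ω_c),  ω_s=0, ω_c=1
ω_r = 1 − (38/68)(0−1) = 53/34
ω_r/ω_c = 53/34

53/34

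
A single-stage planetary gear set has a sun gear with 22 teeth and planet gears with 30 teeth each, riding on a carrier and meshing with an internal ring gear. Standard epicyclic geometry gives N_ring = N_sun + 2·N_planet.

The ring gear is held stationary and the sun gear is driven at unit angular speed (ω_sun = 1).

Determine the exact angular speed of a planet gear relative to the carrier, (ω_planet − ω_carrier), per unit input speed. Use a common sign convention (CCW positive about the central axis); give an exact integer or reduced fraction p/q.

-451/780

N_ring = 22 + 2·30 = 82
22(ω_s−ω_c) = −82(ω_r−ω_c),  ω_r=0, ω_s=1
22(1−ω_c) = −82(0−ω_c)  ⇒  104ω_c = 22  ⇒  ω_c = 11/52
sun–planet: 22·(1−11/52) = −30·(ω_p−ω_c)  ⇒  ω_p−ω_c = −(22/30)·(41/52) = -451/780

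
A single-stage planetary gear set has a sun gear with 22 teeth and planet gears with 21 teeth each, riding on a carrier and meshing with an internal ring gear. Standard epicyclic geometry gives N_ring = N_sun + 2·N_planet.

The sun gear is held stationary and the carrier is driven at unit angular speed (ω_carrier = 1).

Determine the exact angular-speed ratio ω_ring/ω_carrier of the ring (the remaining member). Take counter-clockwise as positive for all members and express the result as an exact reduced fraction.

N_ring = 22 + 2·21 = 64
22(ω_s−ω_c) = −64(ω_r−ω_c),  ω_s=0, ω_c=1
ω_r = 1 − (22/64)(0−1) = 43/32
ω_r/ω_c = 43/32

43/32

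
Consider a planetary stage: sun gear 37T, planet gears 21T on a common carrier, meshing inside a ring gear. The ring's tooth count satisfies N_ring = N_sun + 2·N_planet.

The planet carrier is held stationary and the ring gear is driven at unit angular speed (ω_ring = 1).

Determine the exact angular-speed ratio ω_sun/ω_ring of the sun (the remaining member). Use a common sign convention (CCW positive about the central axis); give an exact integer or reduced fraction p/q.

N_ring = 37 + 2·21 = 79
37(ω_s−ω_c) = −79(ω_r−ω_c),  ω_c=0, ω_r=1
ω_s = 0 − (79/37)(1−0) = -79/37
ω_s/ω_r = -79/37

-79/37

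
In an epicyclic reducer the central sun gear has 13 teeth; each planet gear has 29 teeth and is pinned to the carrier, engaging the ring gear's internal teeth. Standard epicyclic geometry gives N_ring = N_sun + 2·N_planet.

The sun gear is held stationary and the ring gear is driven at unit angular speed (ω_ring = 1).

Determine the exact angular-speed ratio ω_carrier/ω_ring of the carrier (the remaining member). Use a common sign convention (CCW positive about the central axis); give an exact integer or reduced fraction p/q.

N_ring = 13 + 2·29 = 71
13(ω_s−ω_c) = −71(ω_r−ω_c),  ω_s=0, ω_r=1
13(0−ω_c) = −71(1−ω_c)  ⇒  84ω_c = 71  ⇒  ω_c = 71/84
ω_c/ω_r = 71/84

71/84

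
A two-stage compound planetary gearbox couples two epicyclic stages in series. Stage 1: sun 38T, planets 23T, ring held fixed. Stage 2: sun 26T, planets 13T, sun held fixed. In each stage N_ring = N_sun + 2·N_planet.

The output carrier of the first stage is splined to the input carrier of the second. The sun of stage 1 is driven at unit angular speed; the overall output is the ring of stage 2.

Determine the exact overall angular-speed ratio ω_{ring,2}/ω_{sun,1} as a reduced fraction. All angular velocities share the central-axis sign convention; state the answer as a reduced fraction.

57/122

Stage 1: N_ring = 38 + 2·23 = 84
Stage 1: 38(ω_s−ω_c) = −84(ω_r−ω_c),  ω_r=0, ω_s=1
Stage 1: 38(1−ω_c) = −84(0−ω_c)  ⇒  122ω_c = 38  ⇒  ω_c = 19/61
  ⇒ ω_c¹/ω_s¹ = 19/61
Stage 2: N_ring = 26 + 2·13 = 52
Stage 2: 26(ω_s−ω_c) = −52(ω_r−ω_c),  ω_s=0, ω_c=1
Stage 2: ω_r = 1 − (26/52)(0−1) = 3/2
  ⇒ ω_r²/ω_c² = 3/2
Coupling ω_c² = ω_c¹ ⇒ overall = 19/61 × 3/2 = 57/122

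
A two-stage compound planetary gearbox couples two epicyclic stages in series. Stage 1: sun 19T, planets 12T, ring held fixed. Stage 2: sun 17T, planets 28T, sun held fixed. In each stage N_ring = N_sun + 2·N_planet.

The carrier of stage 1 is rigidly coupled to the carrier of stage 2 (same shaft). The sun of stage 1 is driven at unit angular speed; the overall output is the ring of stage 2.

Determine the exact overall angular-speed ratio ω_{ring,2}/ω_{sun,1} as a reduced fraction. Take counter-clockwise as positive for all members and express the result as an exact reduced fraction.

855/2263

Stage 1: N_ring = 19 + 2·12 = 43
Stage 1: 19(ω_s−ω_c) = −43(ω_r−ω_c),  ω_r=0, ω_s=1
Stage 1: 19(1−ω_c) = −43(0−ω_c)  ⇒  62ω_c = 19  ⇒  ω_c = 19/62
  ⇒ ω_c¹/ω_s¹ = 19/62
Stage 2: N_ring = 17 + 2·28 = 73
Stage 2: 17(ω_s−ω_c) = −73(ω_r−ω_c),  ω_s=0, ω_c=1
Stage 2: ω_r = 1 − (17/73)(0−1) = 90/73
  ⇒ ω_r²/ω_c² = 90/73
Coupling ω_c² = ω_c¹ ⇒ overall = 19/62 × 90/73 = 855/2263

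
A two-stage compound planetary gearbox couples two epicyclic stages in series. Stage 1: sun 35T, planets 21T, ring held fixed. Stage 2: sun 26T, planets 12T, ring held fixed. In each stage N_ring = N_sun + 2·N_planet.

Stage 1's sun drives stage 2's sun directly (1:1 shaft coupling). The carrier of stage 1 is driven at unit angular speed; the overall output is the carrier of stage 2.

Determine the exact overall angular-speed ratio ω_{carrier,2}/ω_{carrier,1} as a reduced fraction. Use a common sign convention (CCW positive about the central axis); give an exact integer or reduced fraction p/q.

Stage 1: N_ring = 35 + 2·21 = 77
Stage 1: 35(ω_s−ω_c) = −77(ω_r−ω_c),  ω_r=0, ω_c=1
Stage 1: ω_s = 1 − (77/35)(0−1) = 16/5
  ⇒ ω_s¹/ω_c¹ = 16/5
Stage 2: N_ring = 26 + 2·12 = 50
Stage 2: 26(ω_s−ω_c) = −50(ω_r−ω_c),  ω_r=0, ω_s=1
Stage 2: 26(1−ω_c) = −50(0−ω_c)  ⇒  76ω_c = 26  ⇒  ω_c = 13/38
  ⇒ ω_c²/ω_s² = 13/38
Coupling ω_s² = ω_s¹ ⇒ overall = 16/5 × 13/38 = 104/95

104/95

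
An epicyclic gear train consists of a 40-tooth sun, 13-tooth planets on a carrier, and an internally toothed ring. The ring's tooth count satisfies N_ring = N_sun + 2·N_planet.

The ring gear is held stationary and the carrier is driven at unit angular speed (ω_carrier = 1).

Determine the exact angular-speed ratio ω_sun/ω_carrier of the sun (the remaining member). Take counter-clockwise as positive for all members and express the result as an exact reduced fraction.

N_ring = 40 + 2·13 = 66
40(ω_s−ω_c) = −66(ω_r−ω_c),  ω_r=0, ω_c=1
ω_s = 1 − (66/40)(0−1) = 53/20
ω_s/ω_c = 53/20

53/20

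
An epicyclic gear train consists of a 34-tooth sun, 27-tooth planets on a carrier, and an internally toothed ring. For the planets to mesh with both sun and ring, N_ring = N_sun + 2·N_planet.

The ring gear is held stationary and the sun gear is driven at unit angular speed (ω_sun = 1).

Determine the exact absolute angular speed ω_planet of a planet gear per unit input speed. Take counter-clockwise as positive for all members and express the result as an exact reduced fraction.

-17/27

N_ring = 34 + 2·27 = 88
34(ω_s−ω_c) = −88(ω_r−ω_c),  ω_r=0, ω_s=1
34(1−ω_c) = −88(0−ω_c)  ⇒  122ω_c = 34  ⇒  ω_c = 17/61
sun–planet: 34·(1−17/61) = −27·(ω_p−ω_c)  ⇒  ω_p−ω_c = −(34/27)·(44/61) = -1496/1647
ω_p = 17/61 − 1496/1647 = -17/27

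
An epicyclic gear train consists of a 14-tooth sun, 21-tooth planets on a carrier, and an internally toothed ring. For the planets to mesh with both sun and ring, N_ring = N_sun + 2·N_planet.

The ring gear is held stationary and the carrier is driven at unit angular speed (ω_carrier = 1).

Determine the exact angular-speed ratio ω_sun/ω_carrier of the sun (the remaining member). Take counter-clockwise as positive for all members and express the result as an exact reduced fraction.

N_ring = 14 + 2·21 = 56
14(ω_s−ω_c) = −56(ω_r−ω_c),  ω_r=0, ω_c=1
ω_s = 1 − (56/14)(0−1) = 5
ω_s/ω_c = 5

5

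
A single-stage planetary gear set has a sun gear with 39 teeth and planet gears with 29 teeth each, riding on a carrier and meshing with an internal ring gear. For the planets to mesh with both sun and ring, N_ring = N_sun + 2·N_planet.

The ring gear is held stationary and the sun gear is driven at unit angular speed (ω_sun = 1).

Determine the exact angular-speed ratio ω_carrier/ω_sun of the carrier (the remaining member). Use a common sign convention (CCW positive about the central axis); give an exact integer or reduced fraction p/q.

N_ring = 39 + 2·29 = 97
39(ω_s−ω_c) = −97(ω_r−ω_c),  ω_r=0, ω_s=1
39(1−ω_c) = −97(0−ω_c)  ⇒  136ω_c = 39  ⇒  ω_c = 39/136
ω_c/ω_s = 39/136

39/136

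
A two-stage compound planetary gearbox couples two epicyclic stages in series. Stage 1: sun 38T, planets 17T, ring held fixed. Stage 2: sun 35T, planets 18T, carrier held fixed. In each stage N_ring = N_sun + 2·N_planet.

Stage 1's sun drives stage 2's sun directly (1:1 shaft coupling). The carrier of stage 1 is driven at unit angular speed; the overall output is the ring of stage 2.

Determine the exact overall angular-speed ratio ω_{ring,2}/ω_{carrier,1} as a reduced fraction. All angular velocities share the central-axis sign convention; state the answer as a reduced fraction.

Stage 1: N_ring = 38 + 2·17 = 72
Stage 1: 38(ω_s−ω_c) = −72(ω_r−ω_c),  ω_r=0, ω_c=1
Stage 1: ω_s = 1 − (72/38)(0−1) = 55/19
  ⇒ ω_s¹/ω_c¹ = 55/19
Stage 2: N_ring = 35 + 2·18 = 71
Stage 2: 35(ω_s−ω_c) = −71(ω_r−ω_c),  ω_c=0, ω_s=1
Stage 2: ω_r = 0 − (35/71)(1−0) = -35/71
  ⇒ ω_r²/ω_s² = -35/71
Coupling ω_s² = ω_s¹ ⇒ overall = 55/19 × -35/71 = -1925/1349

-1925/1349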